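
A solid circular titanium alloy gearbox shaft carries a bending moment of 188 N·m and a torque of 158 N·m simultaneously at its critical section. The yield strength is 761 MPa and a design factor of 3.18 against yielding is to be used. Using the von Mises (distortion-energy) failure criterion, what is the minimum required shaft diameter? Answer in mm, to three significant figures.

σ_allow = σ_y/n = 761/3.18 = 239.3 MPa.
For a solid shaft σ_b = 32M/(πd³) and τ = 16T/(πd³), so the von Mises stress is σ' = (16/πd³)·√(4M²+3T²).
√(4M²+3T²) = √(4×(188000)² + 3×(158000)²) = 465000 N·mm.
d³ = 16×465000/(π×239.3) = 9897 mm³.
d = 21.47 mm.

d = 21.5 mm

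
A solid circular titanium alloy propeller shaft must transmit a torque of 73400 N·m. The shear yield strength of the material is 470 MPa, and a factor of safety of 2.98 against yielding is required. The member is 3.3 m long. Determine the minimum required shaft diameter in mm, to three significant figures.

Allowable shear stress τ_allow = 470/2.98 = 157.7 MPa.
For a solid shaft τ = 16T/(πd³), so d³ = 16T/(π τ_allow) = 16×7.3400×10^7/(π×157.7) = 2.370×10^6 mm³.
d = (2.370×10^6)^(1/3) = 133.3 mm.

d = 133 mm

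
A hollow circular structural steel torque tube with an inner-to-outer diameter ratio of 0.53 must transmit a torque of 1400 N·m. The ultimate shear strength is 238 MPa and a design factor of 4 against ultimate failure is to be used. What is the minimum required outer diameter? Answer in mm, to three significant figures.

d_o = 50.7 mm

τ_allow = 238/4 = 59.50 MPa.
For a hollow shaft τ = 16T/[πd_o³(1−k⁴)] with k = 0.53, so 1−k⁴ = 0.9211.
d_o³ = 16T/[π τ_allow (1−k⁴)] = 16×1400000/(π×59.50×0.9211) = 130100 mm³.
d_o = 50.67 mm.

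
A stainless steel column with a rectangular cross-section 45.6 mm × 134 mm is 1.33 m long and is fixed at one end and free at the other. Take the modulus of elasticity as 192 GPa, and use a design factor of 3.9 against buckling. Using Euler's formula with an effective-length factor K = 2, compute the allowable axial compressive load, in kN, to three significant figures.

Buckling occurs about the weak axis: I_min = h·b³/12 = 134×45.6³/12 = 1.059×10^6 mm⁴ (b = 45.6 mm is the smaller dimension).
Effective length L_e = KL = 2×1.33 m = 2660 mm.
Euler critical load P_cr = π²EI/L_e² = π²×192000×1.059×10^6/2660² = 283600 N.
P_allow = P_cr/n = 283600/3.9 = 72710 N.

P_allow = 72.7 kN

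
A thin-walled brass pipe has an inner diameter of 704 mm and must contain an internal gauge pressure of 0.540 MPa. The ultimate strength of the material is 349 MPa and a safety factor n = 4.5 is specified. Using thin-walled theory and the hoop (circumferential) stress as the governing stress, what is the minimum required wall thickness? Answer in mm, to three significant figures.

σ_allow = 349/4.5 = 77.56 MPa.
Hoop stress σ_h = pD/(2t), so t = pD/(2σ_allow) = 0.540×704/(2×77.56) = 2.451 mm.

t = 2.45 mm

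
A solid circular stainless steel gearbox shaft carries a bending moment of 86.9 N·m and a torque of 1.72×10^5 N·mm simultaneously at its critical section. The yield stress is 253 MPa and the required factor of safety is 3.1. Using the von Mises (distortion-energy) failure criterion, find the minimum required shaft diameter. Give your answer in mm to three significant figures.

d = 27.8 mm

σ_allow = σ_y/n = 253/3.1 = 81.61 MPa.
For a solid shaft σ_b = 32M/(πd³) and τ = 16T/(πd³), so the von Mises stress is σ' = (16/πd³)·√(4M²+3T²).
√(4M²+3T²) = √(4×(86900)² + 3×(172000)²) = 344900 N·mm.
d³ = 16×344900/(π×81.61) = 21520 mm³.
d = 27.82 mm.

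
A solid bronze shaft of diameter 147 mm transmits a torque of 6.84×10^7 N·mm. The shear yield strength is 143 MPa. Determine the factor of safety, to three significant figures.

n = 1.30

τ = 16T/(πd³) = 16×6.8400×10^7/(π×147³) = 109.7 MPa.
n = τ_limit/τ = 143/109.7 = 1.304.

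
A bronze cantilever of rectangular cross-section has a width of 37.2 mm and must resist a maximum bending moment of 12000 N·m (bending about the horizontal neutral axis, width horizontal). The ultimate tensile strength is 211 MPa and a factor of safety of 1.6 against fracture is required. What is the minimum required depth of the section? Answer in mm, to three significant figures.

h = 121 mm

σ_allow = 211/1.6 = 131.9 MPa.
For a rectangular section σ = 6M/(bh²), so h² = 6M/(b σ_allow) = 6×1.2000×10^7/(37.2×131.9) = 14680 mm².
h = 121.1 mm.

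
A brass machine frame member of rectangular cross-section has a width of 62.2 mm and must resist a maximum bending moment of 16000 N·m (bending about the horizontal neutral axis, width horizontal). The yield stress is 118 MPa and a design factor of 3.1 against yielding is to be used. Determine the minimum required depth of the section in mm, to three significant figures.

σ_allow = 118/3.1 = 38.06 MPa.
For a rectangular section σ = 6M/(bh²), so h² = 6M/(b σ_allow) = 6×1.6000×10^7/(62.2×38.06) = 40550 mm².
h = 201.4 mm.

h = 201 mm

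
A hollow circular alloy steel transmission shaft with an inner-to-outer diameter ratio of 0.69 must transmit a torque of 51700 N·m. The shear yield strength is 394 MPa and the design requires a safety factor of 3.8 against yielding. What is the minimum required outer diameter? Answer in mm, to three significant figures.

τ_allow = 394/3.8 = 103.7 MPa.
For a hollow shaft τ = 16T/[πd_o³(1−k⁴)] with k = 0.69, so 1−k⁴ = 0.7733.
d_o³ = 16T/[π τ_allow (1−k⁴)] = 16×5.1700×10^7/(π×103.7×0.7733) = 3.284×10^6 mm³.
d_o = 148.6 mm.

d_o = 149 mm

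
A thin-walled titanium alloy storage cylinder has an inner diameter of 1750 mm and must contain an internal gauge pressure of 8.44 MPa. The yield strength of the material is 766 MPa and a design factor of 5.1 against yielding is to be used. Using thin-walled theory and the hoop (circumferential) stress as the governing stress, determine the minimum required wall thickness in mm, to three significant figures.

σ_allow = 766/5.1 = 150.2 MPa.
Hoop stress σ_h = pD/(2t), so t = pD/(2σ_allow) = 8.44×1750/(2×150.2) = 49.17 mm.

t = 49.2 mm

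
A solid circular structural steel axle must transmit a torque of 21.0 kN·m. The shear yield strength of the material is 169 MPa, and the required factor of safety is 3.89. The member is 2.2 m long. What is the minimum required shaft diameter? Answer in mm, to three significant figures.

Allowable shear stress τ_allow = 169/3.89 = 43.44 MPa.
For a solid shaft τ = 16T/(πd³), so d³ = 16T/(π τ_allow) = 16×2.1000×10^7/(π×43.44) = 2.462×10^6 mm³.
d = (2.462×10^6)^(1/3) = 135.0 mm.

d = 135 mm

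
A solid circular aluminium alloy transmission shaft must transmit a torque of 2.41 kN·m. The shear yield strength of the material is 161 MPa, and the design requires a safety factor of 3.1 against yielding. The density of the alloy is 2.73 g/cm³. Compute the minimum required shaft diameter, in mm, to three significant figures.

Allowable shear stress τ_allow = 161/3.1 = 51.94 MPa.
For a solid shaft τ = 16T/(πd³), so d³ = 16T/(π τ_allow) = 16×2410000/(π×51.94) = 236300 mm³.
d = (236300)^(1/3) = 61.83 mm.

d = 61.8 mm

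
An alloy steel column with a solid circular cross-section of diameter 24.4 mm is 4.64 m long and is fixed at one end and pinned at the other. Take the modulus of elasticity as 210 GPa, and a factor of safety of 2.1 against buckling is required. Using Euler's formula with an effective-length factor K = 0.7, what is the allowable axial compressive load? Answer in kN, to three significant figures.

I = πd⁴/64 = π×24.4⁴/64 = 17400 mm⁴.
Effective length L_e = KL = 0.7×4.64 m = 3248 mm.
Euler critical load P_cr = π²EI/L_e² = π²×210000×17400/3248² = 3418 N.
P_allow = P_cr/n = 3418/2.1 = 1628 N.

P_allow = 1.63 kN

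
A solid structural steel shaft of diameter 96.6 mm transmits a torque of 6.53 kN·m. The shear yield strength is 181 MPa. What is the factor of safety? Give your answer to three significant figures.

τ = 16T/(πd³) = 16×6530000/(π×96.6³) = 36.89 MPa.
n = τ_limit/τ = 181/36.89 = 4.906.

n = 4.91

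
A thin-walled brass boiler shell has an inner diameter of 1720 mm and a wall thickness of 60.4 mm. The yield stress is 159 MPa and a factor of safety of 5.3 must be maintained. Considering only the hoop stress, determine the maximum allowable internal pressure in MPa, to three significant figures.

σ_allow = 159/5.3 = 30.00 MPa.
σ_h = pD/(2t) → p_allow = 2σ_allow t/D = 2×30.00×60.4/1720 = 2.107 MPa.

p_allow = 2.11 MPa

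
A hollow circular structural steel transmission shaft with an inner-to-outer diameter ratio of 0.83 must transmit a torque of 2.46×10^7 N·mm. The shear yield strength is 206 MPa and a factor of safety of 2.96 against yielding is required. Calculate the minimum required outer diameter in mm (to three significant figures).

τ_allow = 206/2.96 = 69.59 MPa.
For a hollow shaft τ = 16T/[πd_o³(1−k⁴)] with k = 0.83, so 1−k⁴ = 0.5254.
d_o³ = 16T/[π τ_allow (1−k⁴)] = 16×2.4600×10^7/(π×69.59×0.5254) = 3.426×10^6 mm³.
d_o = 150.8 mm.

d_o = 151 mm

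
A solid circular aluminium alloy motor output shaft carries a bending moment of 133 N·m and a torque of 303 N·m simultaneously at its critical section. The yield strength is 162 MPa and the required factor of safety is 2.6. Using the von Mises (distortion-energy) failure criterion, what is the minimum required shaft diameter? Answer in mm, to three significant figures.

σ_allow = σ_y/n = 162/2.6 = 62.31 MPa.
For a solid shaft σ_b = 32M/(πd³) and τ = 16T/(πd³), so the von Mises stress is σ' = (16/πd³)·√(4M²+3T²).
√(4M²+3T²) = √(4×(133000)² + 3×(303000)²) = 588400 N·mm.
d³ = 16×588400/(π×62.31) = 48090 mm³.
d = 36.37 mm.

d = 36.4 mm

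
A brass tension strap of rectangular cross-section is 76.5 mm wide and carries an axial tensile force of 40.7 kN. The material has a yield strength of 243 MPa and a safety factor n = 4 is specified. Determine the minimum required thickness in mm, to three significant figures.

t = 8.76 mm

σ_allow = 243/4 = 60.75 MPa.
Required area A = F/σ_allow = 40700/60.75 = 670.0 mm².
t = A/w = 670.0/76.5 = 8.758 mm.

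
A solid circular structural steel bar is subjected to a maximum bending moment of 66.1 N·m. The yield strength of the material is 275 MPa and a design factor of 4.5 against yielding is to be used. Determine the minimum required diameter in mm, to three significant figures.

d = 22.3 mm

σ_allow = 275/4.5 = 61.11 MPa.
For a solid circular section σ = 32M/(πd³), so d³ = 32M/(π σ_allow) = 32×66100/(π×61.11) = 11020 mm³.
d = 22.25 mm.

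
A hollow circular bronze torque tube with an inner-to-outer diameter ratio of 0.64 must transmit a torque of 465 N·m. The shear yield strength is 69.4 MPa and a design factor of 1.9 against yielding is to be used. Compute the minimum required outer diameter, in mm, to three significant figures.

d_o = 42.7 mm

τ_allow = 69.4/1.9 = 36.53 MPa.
For a hollow shaft τ = 16T/[πd_o³(1−k⁴)] with k = 0.64, so 1−k⁴ = 0.8322.
d_o³ = 16T/[π τ_allow (1−k⁴)] = 16×465000/(π×36.53×0.8322) = 77910 mm³.
d_o = 42.71 mm.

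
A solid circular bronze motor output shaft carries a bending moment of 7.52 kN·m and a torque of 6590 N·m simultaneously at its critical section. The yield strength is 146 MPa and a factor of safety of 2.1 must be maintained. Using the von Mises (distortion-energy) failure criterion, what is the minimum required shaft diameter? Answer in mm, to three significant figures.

d = 111 mm

σ_allow = σ_y/n = 146/2.1 = 69.52 MPa.
For a solid shaft σ_b = 32M/(πd³) and τ = 16T/(πd³), so the von Mises stress is σ' = (16/πd³)·√(4M²+3T²).
√(4M²+3T²) = √(4×(7.520×10^6)² + 3×(6.590×10^6)²) = 1.888×10^7 N·mm.
d³ = 16×1.888×10^7/(π×69.52) = 1.383×10^6 mm³.
d = 111.4 mm.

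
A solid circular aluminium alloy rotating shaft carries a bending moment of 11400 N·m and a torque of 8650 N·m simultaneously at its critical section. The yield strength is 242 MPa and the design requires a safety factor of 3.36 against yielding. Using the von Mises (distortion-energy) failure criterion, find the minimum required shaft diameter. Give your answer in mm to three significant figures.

d = 124 mm

σ_allow = σ_y/n = 242/3.36 = 72.02 MPa.
For a solid shaft σ_b = 32M/(πd³) and τ = 16T/(πd³), so the von Mises stress is σ' = (16/πd³)·√(4M²+3T²).
√(4M²+3T²) = √(4×(1.140×10^7)² + 3×(8.650×10^6)²) = 2.728×10^7 N·mm.
d³ = 16×2.728×10^7/(π×72.02) = 1.929×10^6 mm³.
d = 124.5 mm.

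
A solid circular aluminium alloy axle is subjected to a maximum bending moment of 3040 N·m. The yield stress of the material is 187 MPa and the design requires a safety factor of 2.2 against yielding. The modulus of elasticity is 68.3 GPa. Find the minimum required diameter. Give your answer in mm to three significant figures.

d = 71.4 mm

σ_allow = 187/2.2 = 85.00 MPa.
For a solid circular section σ = 32M/(πd³), so d³ = 32M/(π σ_allow) = 32×3040000/(π×85.00) = 364300 mm³.
d = 71.42 mm.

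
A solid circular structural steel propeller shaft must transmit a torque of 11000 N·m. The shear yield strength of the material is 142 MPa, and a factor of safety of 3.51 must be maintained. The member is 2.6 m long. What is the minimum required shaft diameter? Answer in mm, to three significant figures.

Allowable shear stress τ_allow = 142/3.51 = 40.46 MPa.
For a solid shaft τ = 16T/(πd³), so d³ = 16T/(π τ_allow) = 16×1.1000×10^7/(π×40.46) = 1.385×10^6 mm³.
d = (1.385×10^6)^(1/3) = 111.5 mm.

d = 111 mm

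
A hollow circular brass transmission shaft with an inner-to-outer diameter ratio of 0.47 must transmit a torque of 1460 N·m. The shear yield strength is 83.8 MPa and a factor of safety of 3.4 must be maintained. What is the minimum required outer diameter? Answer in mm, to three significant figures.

d_o = 68.2 mm

τ_allow = 83.8/3.4 = 24.65 MPa.
For a hollow shaft τ = 16T/[πd_o³(1−k⁴)] with k = 0.47, so 1−k⁴ = 0.9512.
d_o³ = 16T/[π τ_allow (1−k⁴)] = 16×1460000/(π×24.65×0.9512) = 317200 mm³.
d_o = 68.20 mm.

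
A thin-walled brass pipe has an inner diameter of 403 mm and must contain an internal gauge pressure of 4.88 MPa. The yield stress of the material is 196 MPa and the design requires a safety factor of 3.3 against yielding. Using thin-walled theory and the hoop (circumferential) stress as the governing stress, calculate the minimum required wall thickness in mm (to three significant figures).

σ_allow = 196/3.3 = 59.39 MPa.
Hoop stress σ_h = pD/(2t), so t = pD/(2σ_allow) = 4.88×403/(2×59.39) = 16.56 mm.

t = 16.6 mm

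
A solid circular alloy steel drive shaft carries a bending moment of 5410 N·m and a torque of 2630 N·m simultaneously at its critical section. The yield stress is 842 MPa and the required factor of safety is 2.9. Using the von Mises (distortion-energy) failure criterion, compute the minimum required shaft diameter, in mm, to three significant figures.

σ_allow = σ_y/n = 842/2.9 = 290.3 MPa.
For a solid shaft σ_b = 32M/(πd³) and τ = 16T/(πd³), so the von Mises stress is σ' = (16/πd³)·√(4M²+3T²).
√(4M²+3T²) = √(4×(5.410×10^6)² + 3×(2.630×10^6)²) = 1.174×10^7 N·mm.
d³ = 16×1.174×10^7/(π×290.3) = 205900 mm³.
d = 59.05 mm.

d = 59.1 mm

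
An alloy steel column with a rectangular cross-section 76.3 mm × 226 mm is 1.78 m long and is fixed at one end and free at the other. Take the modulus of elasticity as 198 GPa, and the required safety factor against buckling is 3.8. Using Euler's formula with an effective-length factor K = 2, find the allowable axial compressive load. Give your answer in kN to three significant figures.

P_allow = 339 kN

Buckling occurs about the weak axis: I_min = h·b³/12 = 226×76.3³/12 = 8.366×10^6 mm⁴ (b = 76.3 mm is the smaller dimension).
Effective length L_e = KL = 2×1.78 m = 3560 mm.
Euler critical load P_cr = π²EI/L_e² = π²×198000×8.366×10^6/3560² = 1.290×10^6 N.
P_allow = P_cr/n = 1.290×10^6/3.8 = 339500 N.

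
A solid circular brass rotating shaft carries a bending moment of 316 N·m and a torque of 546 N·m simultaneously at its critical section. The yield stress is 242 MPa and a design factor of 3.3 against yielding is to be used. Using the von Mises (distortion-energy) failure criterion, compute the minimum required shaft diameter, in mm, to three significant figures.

σ_allow = σ_y/n = 242/3.3 = 73.33 MPa.
For a solid shaft σ_b = 32M/(πd³) and τ = 16T/(πd³), so the von Mises stress is σ' = (16/πd³)·√(4M²+3T²).
√(4M²+3T²) = √(4×(316000)² + 3×(546000)²) = 1.137×10^6 N·mm.
d³ = 16×1.137×10^6/(π×73.33) = 78990 mm³.
d = 42.91 mm.

d = 42.9 mm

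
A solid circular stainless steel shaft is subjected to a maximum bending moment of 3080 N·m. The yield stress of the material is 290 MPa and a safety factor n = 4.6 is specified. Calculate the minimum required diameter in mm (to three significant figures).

σ_allow = 290/4.6 = 63.04 MPa.
For a solid circular section σ = 32M/(πd³), so d³ = 32M/(π σ_allow) = 32×3080000/(π×63.04) = 497600 mm³.
d = 79.24 mm.

d = 79.2 mm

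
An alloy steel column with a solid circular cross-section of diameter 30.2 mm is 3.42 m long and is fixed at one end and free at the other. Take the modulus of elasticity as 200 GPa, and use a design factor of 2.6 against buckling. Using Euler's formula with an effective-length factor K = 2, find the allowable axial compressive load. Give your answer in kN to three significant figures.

P_allow = 0.663 kN

I = πd⁴/64 = π×30.2⁴/64 = 40830 mm⁴.
Effective length L_e = KL = 2×3.42 m = 6840 mm.
Euler critical load P_cr = π²EI/L_e² = π²×200000×40830/6840² = 1723 N.
P_allow = P_cr/n = 1723/2.6 = 662.6 N.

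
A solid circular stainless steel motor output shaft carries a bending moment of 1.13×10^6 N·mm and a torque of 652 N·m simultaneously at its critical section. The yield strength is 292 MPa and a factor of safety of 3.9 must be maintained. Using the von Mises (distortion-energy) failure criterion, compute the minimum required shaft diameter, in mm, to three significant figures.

σ_allow = σ_y/n = 292/3.9 = 74.87 MPa.
For a solid shaft σ_b = 32M/(πd³) and τ = 16T/(πd³), so the von Mises stress is σ' = (16/πd³)·√(4M²+3T²).
√(4M²+3T²) = √(4×(1.130×10^6)² + 3×(652000)²) = 2.526×10^6 N·mm.
d³ = 16×2.526×10^6/(π×74.87) = 171900 mm³.
d = 55.60 mm.

d = 55.6 mm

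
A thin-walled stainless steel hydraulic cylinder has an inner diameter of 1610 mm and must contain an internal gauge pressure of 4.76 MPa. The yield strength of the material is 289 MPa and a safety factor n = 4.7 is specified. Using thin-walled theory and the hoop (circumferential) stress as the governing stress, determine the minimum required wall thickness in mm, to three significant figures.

t = 62.3 mm

σ_allow = 289/4.7 = 61.49 MPa.
Hoop stress σ_h = pD/(2t), so t = pD/(2σ_allow) = 4.76×1610/(2×61.49) = 62.32 mm.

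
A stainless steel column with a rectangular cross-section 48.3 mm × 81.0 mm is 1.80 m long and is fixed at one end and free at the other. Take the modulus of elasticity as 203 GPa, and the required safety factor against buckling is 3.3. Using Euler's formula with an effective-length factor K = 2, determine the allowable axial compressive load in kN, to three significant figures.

Buckling occurs about the weak axis: I_min = h·b³/12 = 81.0×48.3³/12 = 760600 mm⁴ (b = 48.3 mm is the smaller dimension).
Effective length L_e = KL = 2×1.80 m = 3600 mm.
Euler critical load P_cr = π²EI/L_e² = π²×203000×760600/3600² = 117600 N.
P_allow = P_cr/n = 117600/3.3 = 35630 N.

P_allow = 35.6 kN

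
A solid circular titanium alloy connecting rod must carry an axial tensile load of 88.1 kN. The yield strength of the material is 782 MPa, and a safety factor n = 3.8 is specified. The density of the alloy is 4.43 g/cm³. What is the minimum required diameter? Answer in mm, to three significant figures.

d = 23.3 mm

Allowable stress σ_allow = 782/3.8 = 205.8 MPa.
Required area A = F/σ_allow = 88100/205.8 = 428.1 mm².
A = πd²/4 → d = √(4A/π) = 23.35 mm.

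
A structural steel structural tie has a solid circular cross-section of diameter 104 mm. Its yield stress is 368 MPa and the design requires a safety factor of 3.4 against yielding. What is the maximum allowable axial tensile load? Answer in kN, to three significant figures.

σ_allow = 368/3.4 = 108.2 MPa.
A = πd²/4 = π×104²/4 = 8495 mm².
F_allow = σ_allow × A = 108.2×8495 = 919400 N.

F_allow = 919 kN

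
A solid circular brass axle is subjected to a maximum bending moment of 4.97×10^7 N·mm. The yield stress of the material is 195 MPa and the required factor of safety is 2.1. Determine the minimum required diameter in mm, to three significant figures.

σ_allow = 195/2.1 = 92.86 MPa.
For a solid circular section σ = 32M/(πd³), so d³ = 32M/(π σ_allow) = 32×4.9700×10^7/(π×92.86) = 5.452×10^6 mm³.
d = 176.0 mm.

d = 176 mm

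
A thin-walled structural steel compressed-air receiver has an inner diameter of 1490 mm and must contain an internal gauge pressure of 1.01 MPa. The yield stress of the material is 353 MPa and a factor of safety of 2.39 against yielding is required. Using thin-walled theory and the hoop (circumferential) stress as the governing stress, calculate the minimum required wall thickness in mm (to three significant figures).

t = 5.09 mm

σ_allow = 353/2.39 = 147.7 MPa.
Hoop stress σ_h = pD/(2t), so t = pD/(2σ_allow) = 1.01×1490/(2×147.7) = 5.094 mm.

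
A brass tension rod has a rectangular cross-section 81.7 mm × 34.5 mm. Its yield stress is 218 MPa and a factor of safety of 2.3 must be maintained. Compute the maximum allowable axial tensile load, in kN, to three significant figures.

F_allow = 267 kN

σ_allow = 218/2.3 = 94.78 MPa.
A = 81.7×34.5 = 2819 mm².
F_allow = σ_allow × A = 94.78×2819 = 267200 N.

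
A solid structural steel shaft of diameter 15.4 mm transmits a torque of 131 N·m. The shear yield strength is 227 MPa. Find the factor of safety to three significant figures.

n = 1.24

τ = 16T/(πd³) = 16×131000/(π×15.4³) = 182.7 MPa.
n = τ_limit/τ = 227/182.7 = 1.243.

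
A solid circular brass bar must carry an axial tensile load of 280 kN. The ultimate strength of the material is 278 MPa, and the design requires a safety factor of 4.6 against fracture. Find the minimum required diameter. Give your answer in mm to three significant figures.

Allowable stress σ_allow = 278/4.6 = 60.43 MPa.
Required area A = F/σ_allow = 280000/60.43 = 4633 mm².
A = πd²/4 → d = √(4A/π) = 76.81 mm.

d = 76.8 mm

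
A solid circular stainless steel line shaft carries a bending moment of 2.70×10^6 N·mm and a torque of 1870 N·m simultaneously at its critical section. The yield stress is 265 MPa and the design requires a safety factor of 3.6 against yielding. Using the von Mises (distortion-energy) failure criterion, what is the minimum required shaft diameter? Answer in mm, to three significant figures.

d = 75.8 mm

σ_allow = σ_y/n = 265/3.6 = 73.61 MPa.
For a solid shaft σ_b = 32M/(πd³) and τ = 16T/(πd³), so the von Mises stress is σ' = (16/πd³)·√(4M²+3T²).
√(4M²+3T²) = √(4×(2.700×10^6)² + 3×(1.870×10^6)²) = 6.297×10^6 N·mm.
d³ = 16×6.297×10^6/(π×73.61) = 435700 mm³.
d = 75.81 mm.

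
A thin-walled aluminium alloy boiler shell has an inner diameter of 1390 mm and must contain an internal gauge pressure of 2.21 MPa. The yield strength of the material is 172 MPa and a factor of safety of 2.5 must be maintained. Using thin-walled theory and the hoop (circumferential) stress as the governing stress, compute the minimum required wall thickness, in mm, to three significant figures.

t = 22.3 mm

σ_allow = 172/2.5 = 68.80 MPa.
Hoop stress σ_h = pD/(2t), so t = pD/(2σ_allow) = 2.21×1390/(2×68.80) = 22.32 mm.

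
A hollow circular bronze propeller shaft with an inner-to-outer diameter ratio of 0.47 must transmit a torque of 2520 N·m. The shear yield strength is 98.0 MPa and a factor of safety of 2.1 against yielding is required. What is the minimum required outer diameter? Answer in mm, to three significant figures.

τ_allow = 98.0/2.1 = 46.67 MPa.
For a hollow shaft τ = 16T/[πd_o³(1−k⁴)] with k = 0.47, so 1−k⁴ = 0.9512.
d_o³ = 16T/[π τ_allow (1−k⁴)] = 16×2520000/(π×46.67×0.9512) = 289100 mm³.
d_o = 66.12 mm.

d_o = 66.1 mm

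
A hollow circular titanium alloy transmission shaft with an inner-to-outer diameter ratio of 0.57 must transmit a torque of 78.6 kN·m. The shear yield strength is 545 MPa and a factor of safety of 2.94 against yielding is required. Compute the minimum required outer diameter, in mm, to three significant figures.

d_o = 134 mm

τ_allow = 545/2.94 = 185.4 MPa.
For a hollow shaft τ = 16T/[πd_o³(1−k⁴)] with k = 0.57, so 1−k⁴ = 0.8944.
d_o³ = 16T/[π τ_allow (1−k⁴)] = 16×7.8600×10^7/(π×185.4×0.8944) = 2.414×10^6 mm³.
d_o = 134.2 mm.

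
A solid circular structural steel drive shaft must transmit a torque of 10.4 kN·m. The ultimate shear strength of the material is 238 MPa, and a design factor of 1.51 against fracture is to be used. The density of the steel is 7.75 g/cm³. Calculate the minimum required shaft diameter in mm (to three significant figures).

Allowable shear stress τ_allow = 238/1.51 = 157.6 MPa.
For a solid shaft τ = 16T/(πd³), so d³ = 16T/(π τ_allow) = 16×1.0400×10^7/(π×157.6) = 336000 mm³.
d = (336000)^(1/3) = 69.52 mm.

d = 69.5 mm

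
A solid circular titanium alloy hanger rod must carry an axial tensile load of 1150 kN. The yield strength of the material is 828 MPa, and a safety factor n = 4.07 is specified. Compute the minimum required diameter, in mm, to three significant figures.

Allowable stress σ_allow = 828/4.07 = 203.4 MPa.
Required area A = F/σ_allow = 1150000/203.4 = 5653 mm².
A = πd²/4 → d = √(4A/π) = 84.84 mm.

d = 84.8 mm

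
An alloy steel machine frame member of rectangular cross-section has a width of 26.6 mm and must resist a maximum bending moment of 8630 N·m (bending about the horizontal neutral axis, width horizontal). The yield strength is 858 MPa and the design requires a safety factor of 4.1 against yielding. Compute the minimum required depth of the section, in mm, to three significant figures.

h = 96.4 mm

σ_allow = 858/4.1 = 209.3 MPa.
For a rectangular section σ = 6M/(bh²), so h² = 6M/(b σ_allow) = 6×8630000/(26.6×209.3) = 9302 mm².
h = 96.45 mm.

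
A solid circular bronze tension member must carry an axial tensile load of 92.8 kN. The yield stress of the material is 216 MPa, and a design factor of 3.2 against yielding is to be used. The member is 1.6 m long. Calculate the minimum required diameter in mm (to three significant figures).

d = 41.8 mm

Allowable stress σ_allow = 216/3.2 = 67.50 MPa.
Required area A = F/σ_allow = 92800/67.50 = 1375 mm².
A = πd²/4 → d = √(4A/π) = 41.84 mm.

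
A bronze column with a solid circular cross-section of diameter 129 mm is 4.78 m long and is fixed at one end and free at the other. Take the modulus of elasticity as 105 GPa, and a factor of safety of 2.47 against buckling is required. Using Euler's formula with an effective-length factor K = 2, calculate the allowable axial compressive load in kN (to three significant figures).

P_allow = 62.4 kN

I = πd⁴/64 = π×129⁴/64 = 1.359×10^7 mm⁴.
Effective length L_e = KL = 2×4.78 m = 9560 mm.
Euler critical load P_cr = π²EI/L_e² = π²×105000×1.359×10^7/9560² = 154100 N.
P_allow = P_cr/n = 154100/2.47 = 62400 N.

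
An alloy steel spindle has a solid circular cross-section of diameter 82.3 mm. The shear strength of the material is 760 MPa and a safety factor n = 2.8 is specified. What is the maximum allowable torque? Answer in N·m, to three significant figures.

T_allow = 29700 N·m

τ_allow = 760/2.8 = 271.4 MPa.
For a solid shaft T_allow = τ_allow·πd³/16; πd³/16 = π×82.3³/16 = 109500 mm³.
T_allow = 271.4×109500 = 2.971×10^7 N·mm = 29710 N·m.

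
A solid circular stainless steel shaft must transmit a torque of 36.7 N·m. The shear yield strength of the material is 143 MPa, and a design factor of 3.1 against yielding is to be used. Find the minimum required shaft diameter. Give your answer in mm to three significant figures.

Allowable shear stress τ_allow = 143/3.1 = 46.13 MPa.
For a solid shaft τ = 16T/(πd³), so d³ = 16T/(π τ_allow) = 16×36700/(π×46.13) = 4052 mm³.
d = (4052)^(1/3) = 15.94 mm.

d = 15.9 mm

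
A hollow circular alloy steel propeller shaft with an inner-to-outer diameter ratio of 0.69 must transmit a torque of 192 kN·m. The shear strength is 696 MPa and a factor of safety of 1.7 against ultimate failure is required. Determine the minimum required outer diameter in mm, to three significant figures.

τ_allow = 696/1.7 = 409.4 MPa.
For a hollow shaft τ = 16T/[πd_o³(1−k⁴)] with k = 0.69, so 1−k⁴ = 0.7733.
d_o³ = 16T/[π τ_allow (1−k⁴)] = 16×1.9200×10^8/(π×409.4×0.7733) = 3.088×10^6 mm³.
d_o = 145.6 mm.

d_o = 146 mm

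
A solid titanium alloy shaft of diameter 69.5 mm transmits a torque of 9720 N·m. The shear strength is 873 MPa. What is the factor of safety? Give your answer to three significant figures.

τ = 16T/(πd³) = 16×9720000/(π×69.5³) = 147.5 MPa.
n = τ_limit/τ = 873/147.5 = 5.920.

n = 5.92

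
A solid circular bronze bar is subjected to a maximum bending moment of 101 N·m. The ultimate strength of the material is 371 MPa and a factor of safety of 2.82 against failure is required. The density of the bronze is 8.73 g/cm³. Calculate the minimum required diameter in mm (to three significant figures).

d = 19.8 mm

σ_allow = 371/2.82 = 131.6 MPa.
For a solid circular section σ = 32M/(πd³), so d³ = 32M/(π σ_allow) = 32×101000/(π×131.6) = 7820 mm³.
d = 19.85 mm.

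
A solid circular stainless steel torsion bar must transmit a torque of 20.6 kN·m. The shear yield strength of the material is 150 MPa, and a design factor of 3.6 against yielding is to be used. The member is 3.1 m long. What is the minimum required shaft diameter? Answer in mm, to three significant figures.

d = 136 mm

Allowable shear stress τ_allow = 150/3.6 = 41.67 MPa.
For a solid shaft τ = 16T/(πd³), so d³ = 16T/(π τ_allow) = 16×2.0600×10^7/(π×41.67) = 2.518×10^6 mm³.
d = (2.518×10^6)^(1/3) = 136.0 mm.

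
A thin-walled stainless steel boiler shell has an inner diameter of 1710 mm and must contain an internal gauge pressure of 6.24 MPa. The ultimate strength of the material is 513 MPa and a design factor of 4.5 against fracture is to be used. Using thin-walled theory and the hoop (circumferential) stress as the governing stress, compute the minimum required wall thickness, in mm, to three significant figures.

σ_allow = 513/4.5 = 114.0 MPa.
Hoop stress σ_h = pD/(2t), so t = pD/(2σ_allow) = 6.24×1710/(2×114.0) = 46.80 mm.

t = 46.8 mm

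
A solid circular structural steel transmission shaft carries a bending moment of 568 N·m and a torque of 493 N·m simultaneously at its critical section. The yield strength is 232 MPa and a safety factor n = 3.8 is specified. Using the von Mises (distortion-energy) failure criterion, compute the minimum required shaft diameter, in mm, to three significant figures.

σ_allow = σ_y/n = 232/3.8 = 61.05 MPa.
For a solid shaft σ_b = 32M/(πd³) and τ = 16T/(πd³), so the von Mises stress is σ' = (16/πd³)·√(4M²+3T²).
√(4M²+3T²) = √(4×(568000)² + 3×(493000)²) = 1.421×10^6 N·mm.
d³ = 16×1.421×10^6/(π×61.05) = 118600 mm³.
d = 49.12 mm.

d = 49.1 mm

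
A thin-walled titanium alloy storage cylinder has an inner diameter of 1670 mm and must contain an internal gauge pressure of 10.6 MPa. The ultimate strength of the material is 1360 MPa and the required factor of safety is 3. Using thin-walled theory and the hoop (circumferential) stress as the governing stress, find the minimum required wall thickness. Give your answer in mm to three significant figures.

σ_allow = 1360/3 = 453.3 MPa.
Hoop stress σ_h = pD/(2t), so t = pD/(2σ_allow) = 10.6×1670/(2×453.3) = 19.52 mm.

t = 19.5 mm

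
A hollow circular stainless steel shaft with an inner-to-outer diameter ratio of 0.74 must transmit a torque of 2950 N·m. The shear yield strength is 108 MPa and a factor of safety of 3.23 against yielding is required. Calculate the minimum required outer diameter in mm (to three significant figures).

d_o = 86.3 mm

τ_allow = 108/3.23 = 33.44 MPa.
For a hollow shaft τ = 16T/[πd_o³(1−k⁴)] with k = 0.74, so 1−k⁴ = 0.7001.
d_o³ = 16T/[π τ_allow (1−k⁴)] = 16×2950000/(π×33.44×0.7001) = 641800 mm³.
d_o = 86.26 mm.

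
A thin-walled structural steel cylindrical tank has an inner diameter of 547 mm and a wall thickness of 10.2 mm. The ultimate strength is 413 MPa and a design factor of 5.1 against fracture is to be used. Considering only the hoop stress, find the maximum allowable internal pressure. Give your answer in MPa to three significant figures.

σ_allow = 413/5.1 = 80.98 MPa.
σ_h = pD/(2t) → p_allow = 2σ_allow t/D = 2×80.98×10.2/547 = 3.020 MPa.

p_allow = 3.02 MPa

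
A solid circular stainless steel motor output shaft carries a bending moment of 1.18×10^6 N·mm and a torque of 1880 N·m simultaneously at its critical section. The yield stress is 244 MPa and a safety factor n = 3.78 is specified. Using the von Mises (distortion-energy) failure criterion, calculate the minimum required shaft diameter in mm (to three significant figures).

σ_allow = σ_y/n = 244/3.78 = 64.55 MPa.
For a solid shaft σ_b = 32M/(πd³) and τ = 16T/(πd³), so the von Mises stress is σ' = (16/πd³)·√(4M²+3T²).
√(4M²+3T²) = √(4×(1.180×10^6)² + 3×(1.880×10^6)²) = 4.022×10^6 N·mm.
d³ = 16×4.022×10^6/(π×64.55) = 317300 mm³.
d = 68.21 mm.

d = 68.2 mm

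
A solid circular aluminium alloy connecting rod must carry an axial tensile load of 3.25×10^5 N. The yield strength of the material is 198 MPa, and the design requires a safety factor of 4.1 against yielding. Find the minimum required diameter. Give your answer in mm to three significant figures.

Allowable stress σ_allow = 198/4.1 = 48.29 MPa.
Required area A = F/σ_allow = 325000/48.29 = 6730 mm².
A = πd²/4 → d = √(4A/π) = 92.57 mm.

d = 92.6 mm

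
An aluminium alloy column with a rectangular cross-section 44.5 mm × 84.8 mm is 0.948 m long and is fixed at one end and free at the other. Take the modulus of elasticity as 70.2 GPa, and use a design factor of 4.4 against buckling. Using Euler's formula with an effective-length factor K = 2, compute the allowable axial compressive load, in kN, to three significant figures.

P_allow = 27.3 kN

Buckling occurs about the weak axis: I_min = h·b³/12 = 84.8×44.5³/12 = 622700 mm⁴ (b = 44.5 mm is the smaller dimension).
Effective length L_e = KL = 2×0.948 m = 1896 mm.
Euler critical load P_cr = π²EI/L_e² = π²×70200×622700/1896² = 120000 N.
P_allow = P_cr/n = 120000/4.4 = 27280 N.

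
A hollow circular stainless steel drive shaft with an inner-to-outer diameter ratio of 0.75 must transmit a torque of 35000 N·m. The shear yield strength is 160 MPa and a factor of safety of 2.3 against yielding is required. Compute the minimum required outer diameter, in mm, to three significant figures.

d_o = 155 mm

τ_allow = 160/2.3 = 69.57 MPa.
For a hollow shaft τ = 16T/[πd_o³(1−k⁴)] with k = 0.75, so 1−k⁴ = 0.6836.
d_o³ = 16T/[π τ_allow (1−k⁴)] = 16×3.5000×10^7/(π×69.57×0.6836) = 3.748×10^6 mm³.
d_o = 155.3 mm.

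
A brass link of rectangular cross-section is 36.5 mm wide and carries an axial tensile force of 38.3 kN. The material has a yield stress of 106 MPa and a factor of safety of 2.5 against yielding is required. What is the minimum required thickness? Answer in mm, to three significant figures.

σ_allow = 106/2.5 = 42.40 MPa.
Required area A = F/σ_allow = 38300/42.40 = 903.3 mm².
t = A/w = 903.3/36.5 = 24.75 mm.

t = 24.7 mm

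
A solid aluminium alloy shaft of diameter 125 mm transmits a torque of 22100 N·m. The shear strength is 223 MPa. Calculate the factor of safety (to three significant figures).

τ = 16T/(πd³) = 16×2.2100×10^7/(π×125³) = 57.63 MPa.
n = τ_limit/τ = 223/57.63 = 3.870.

n = 3.87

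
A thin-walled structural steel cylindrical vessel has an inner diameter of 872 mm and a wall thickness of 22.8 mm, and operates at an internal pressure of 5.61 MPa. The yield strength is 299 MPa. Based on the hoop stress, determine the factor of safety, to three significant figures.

σ_h = pD/(2t) = 5.61×872/(2×22.8) = 107.3 MPa.
n = 299/107.3 = 2.787.

n = 2.79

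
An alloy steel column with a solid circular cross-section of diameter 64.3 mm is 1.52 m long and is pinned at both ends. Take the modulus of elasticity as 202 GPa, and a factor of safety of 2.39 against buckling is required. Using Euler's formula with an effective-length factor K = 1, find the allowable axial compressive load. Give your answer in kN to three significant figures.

P_allow = 303 kN

I = πd⁴/64 = π×64.3⁴/64 = 839100 mm⁴.
Effective length L_e = KL = 1×1.52 m = 1520 mm.
Euler critical load P_cr = π²EI/L_e² = π²×202000×839100/1520² = 724100 N.
P_allow = P_cr/n = 724100/2.39 = 303000 N.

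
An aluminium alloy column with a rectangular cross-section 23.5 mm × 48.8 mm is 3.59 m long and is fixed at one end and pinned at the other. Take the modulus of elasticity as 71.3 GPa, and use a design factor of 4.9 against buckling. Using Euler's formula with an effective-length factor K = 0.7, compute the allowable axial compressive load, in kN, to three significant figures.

P_allow = 1.20 kN

Buckling occurs about the weak axis: I_min = h·b³/12 = 48.8×23.5³/12 = 52780 mm⁴ (b = 23.5 mm is the smaller dimension).
Effective length L_e = KL = 0.7×3.59 m = 2513 mm.
Euler critical load P_cr = π²EI/L_e² = π²×71300×52780/2513² = 5881 N.
P_allow = P_cr/n = 5881/4.9 = 1200 N.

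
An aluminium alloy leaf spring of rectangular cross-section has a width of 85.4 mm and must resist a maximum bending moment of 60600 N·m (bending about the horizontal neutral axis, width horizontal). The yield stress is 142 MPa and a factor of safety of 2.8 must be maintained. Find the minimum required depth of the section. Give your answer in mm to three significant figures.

σ_allow = 142/2.8 = 50.71 MPa.
For a rectangular section σ = 6M/(bh²), so h² = 6M/(b σ_allow) = 6×6.0600×10^7/(85.4×50.71) = 83950 mm².
h = 289.7 mm.

h = 290 mm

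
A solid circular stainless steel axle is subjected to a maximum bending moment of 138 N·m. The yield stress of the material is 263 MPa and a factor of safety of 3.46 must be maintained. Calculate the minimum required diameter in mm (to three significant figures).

d = 26.4 mm

σ_allow = 263/3.46 = 76.01 MPa.
For a solid circular section σ = 32M/(πd³), so d³ = 32M/(π σ_allow) = 32×138000/(π×76.01) = 18490 mm³.
d = 26.44 mm.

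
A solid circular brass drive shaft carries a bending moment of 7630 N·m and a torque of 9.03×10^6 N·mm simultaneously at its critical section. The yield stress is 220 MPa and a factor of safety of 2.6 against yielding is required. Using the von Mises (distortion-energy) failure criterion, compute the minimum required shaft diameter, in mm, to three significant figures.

σ_allow = σ_y/n = 220/2.6 = 84.62 MPa.
For a solid shaft σ_b = 32M/(πd³) and τ = 16T/(πd³), so the von Mises stress is σ' = (16/πd³)·√(4M²+3T²).
√(4M²+3T²) = √(4×(7.630×10^6)² + 3×(9.030×10^6)²) = 2.185×10^7 N·mm.
d³ = 16×2.185×10^7/(π×84.62) = 1.315×10^6 mm³.
d = 109.6 mm.

d = 110 mm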